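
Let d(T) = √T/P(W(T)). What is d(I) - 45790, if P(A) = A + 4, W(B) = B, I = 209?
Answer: -45790 + √209/213 ≈ -45790.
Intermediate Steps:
P(A) = 4 + A
d(T) = √T/(4 + T)
d(I) - 45790 = √209/(4 + 209) - 45790 = √209/213 - 45790 = -45790 + √209/213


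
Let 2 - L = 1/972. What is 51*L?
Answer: 33031/324 ≈ 101.95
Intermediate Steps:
L = 1943/972 (L = 2 - 1/972 = 1943/972 ≈ 1.9990)
51*L = 51*(1943/972) = 33031/324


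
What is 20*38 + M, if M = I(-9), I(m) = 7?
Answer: 767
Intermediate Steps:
M = 7
20*38 + M = 20*38 + 7 = 760 + 7 = 767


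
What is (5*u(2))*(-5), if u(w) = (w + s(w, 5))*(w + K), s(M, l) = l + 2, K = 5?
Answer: -1575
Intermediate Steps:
s(M, l) = 2 + l
u(w) = (5 + w)*(7 + w) (u(w) = (w + (2 + 5))*(w + 5) = (w + 7)*(5 + w) = (7 + w)*(5 + w) = (5 + w)*(7 + w))
(5*u(2))*(-5) = (5*(35 + 2² + 12*2))*(-5) = (5*(35 + 4 + 24))*(-5) = (5*63)*(-5) = 315*(-5) = -1575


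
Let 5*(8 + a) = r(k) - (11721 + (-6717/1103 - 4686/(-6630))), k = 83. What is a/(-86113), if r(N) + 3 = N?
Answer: 14230417173/524779080475 ≈ 0.027117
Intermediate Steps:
r(N) = -3 + N
a = -14230417173/6094075 (a = -8 + ((-3 + 83) - (11721 + (-6717/1103 - 4686/(-6630))))/5 = -8 + (80 - (11721 + (-6717*1/1103 - 4686*(-1/6630))))/5 = -8 + (80 - (11721 + (-6717/1103 + 781/1105)))/5 = -8 + (80 - (11721 - 6560842/1218815))/5 = -8 + (80 - 1*14279169773/1218815)/5 = -8 + (80 - 14279169773/1218815)/5 = -8 + (1/5)*(-14181664573/1218815) = -8 - 14181664573/6094075 = -14230417173/6094075 ≈ -2335.1)
a/(-86113) = -14230417173/6094075/(-86113) = -14230417173/6094075*(-1/86113) = 14230417173/524779080475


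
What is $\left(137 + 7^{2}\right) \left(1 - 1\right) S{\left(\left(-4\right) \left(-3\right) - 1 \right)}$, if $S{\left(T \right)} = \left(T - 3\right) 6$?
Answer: $0$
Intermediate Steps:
$S{\left(T \right)} = -18 + 6 T$ ($S{\left(T \right)} = \left(-3 + T\right) 6 = -18 + 6 T$)
$\left(137 + 7^{2}\right) \left(1 - 1\right) S{\left(\left(-4\right) \left(-3\right) - 1 \right)} = \left(137 + 7^{2}\right) \left(1 - 1\right) \left(-18 + 6 \left(\left(-4\right) \left(-3\right) - 1\right)\right) = \left(137 + 49\right) 0 \left(-18 + 6 \left(12 - 1\right)\right) = 186 \cdot 0 \left(-18 + 6 \cdot 11\right) = 186 \cdot 0 \left(-18 + 66\right) = 186 \cdot 0 \cdot 48 = 186 \cdot 0 = 0$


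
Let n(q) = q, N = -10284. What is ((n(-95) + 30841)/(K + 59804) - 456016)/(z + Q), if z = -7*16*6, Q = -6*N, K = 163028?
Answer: -50807463283/6799941312 ≈ -7.4717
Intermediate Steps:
Q = 61704 (Q = -6*(-10284) = 61704)
z = -672 (z = -112*6 = -672)
((n(-95) + 30841)/(K + 59804) - 456016)/(z + Q) = ((-95 + 30841)/(163028 + 59804) - 456016)/(-672 + 61704) = (30746/222832 - 456016)/61032 = (30746*(1/222832) - 456016)*(1/61032) = (15373/111416 - 456016)*(1/61032) = -50807463283/111416*1/61032 = -50807463283/6799941312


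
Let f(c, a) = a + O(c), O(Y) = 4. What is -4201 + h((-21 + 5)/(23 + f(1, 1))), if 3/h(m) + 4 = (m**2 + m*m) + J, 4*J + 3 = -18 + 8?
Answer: -1810827/431 ≈ -4201.5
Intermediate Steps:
f(c, a) = 4 + a (f(c, a) = a + 4 = 4 + a)
J = -13/4 (J = -3/4 + (-18 + 8)/4 = -3/4 + (1/4)*(-10) = -3/4 - 5/2 = -13/4 ≈ -3.2500)
h(m) = 3/(-29/4 + 2*m**2) (h(m) = 3/(-4 + ((m**2 + m*m) - 13/4)) = 3/(-4 + ((m**2 + m**2) - 13/4)) = 3/(-4 + (2*m**2 - 13/4)) = 3/(-4 + (-13/4 + 2*m**2)) = 3/(-29/4 + 2*m**2))
-4201 + h((-21 + 5)/(23 + f(1, 1))) = -4201 + 12/(-29 + 8*((-21 + 5)/(23 + (4 + 1)))**2) = -4201 + 12/(-29 + 8*(-16/(23 + 5))**2) = -4201 + 12/(-29 + 8*(-16/28)**2) = -4201 + 12/(-29 + 8*(-16*1/28)**2) = -4201 + 12/(-29 + 8*(-4/7)**2) = -4201 + 12/(-29 + 8*(16/49)) = -4201 + 12/(-29 + 128/49) = -4201 + 12/(-1293/49) = -4201 + 12*(-49/1293) = -4201 - 196/431 = -1810827/431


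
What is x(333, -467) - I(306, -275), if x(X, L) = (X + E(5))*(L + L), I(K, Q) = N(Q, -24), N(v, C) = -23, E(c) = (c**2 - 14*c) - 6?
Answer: -263365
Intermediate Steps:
E(c) = -6 + c**2 - 14*c
I(K, Q) = -23
x(X, L) = 2*L*(-51 + X) (x(X, L) = (X + (-6 + 5**2 - 14*5))*(L + L) = (X + (-6 + 25 - 70))*(2*L) = (X - 51)*(2*L) = (-51 + X)*(2*L) = 2*L*(-51 + X))
x(333, -467) - I(306, -275) = 2*(-467)*(-51 + 333) - 1*(-23) = 2*(-467)*282 + 23 = -263388 + 23 = -263365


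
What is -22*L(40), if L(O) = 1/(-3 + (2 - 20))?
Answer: 22/21 ≈ 1.0476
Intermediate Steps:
L(O) = -1/21 (L(O) = 1/(-3 - 18) = 1/(-21) = -1/21)
-22*L(40) = -22*(-1/21) = 22/21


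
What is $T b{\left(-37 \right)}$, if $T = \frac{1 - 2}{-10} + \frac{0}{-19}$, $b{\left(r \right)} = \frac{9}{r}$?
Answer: $- \frac{9}{370} \approx -0.024324$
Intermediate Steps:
$T = \frac{1}{10}$ ($T = \left(-1\right) \left(- \frac{1}{10}\right) + 0 \left(- \frac{1}{19}\right) = \frac{1}{10} + 0 = \frac{1}{10} \approx 0.1$)
$T b{\left(-37 \right)} = \frac{9 \frac{1}{-37}}{10} = \frac{9 \left(- \frac{1}{37}\right)}{10} = \frac{1}{10} \left(- \frac{9}{37}\right) = - \frac{9}{370}$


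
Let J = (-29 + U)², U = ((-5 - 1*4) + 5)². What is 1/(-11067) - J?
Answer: -1870324/11067 ≈ -169.00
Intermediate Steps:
U = 16 (U = ((-5 - 4) + 5)² = (-9 + 5)² = (-4)² = 16)
J = 169 (J = (-29 + 16)² = (-13)² = 169)
1/(-11067) - J = 1/(-11067) - 1*169 = -1/11067 - 169 = -1870324/11067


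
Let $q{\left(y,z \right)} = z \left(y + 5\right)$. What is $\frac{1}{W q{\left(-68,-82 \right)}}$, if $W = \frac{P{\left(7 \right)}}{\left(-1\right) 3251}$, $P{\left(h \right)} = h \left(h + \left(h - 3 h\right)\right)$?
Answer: $\frac{3251}{253134} \approx 0.012843$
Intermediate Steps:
$P{\left(h \right)} = - h^{2}$ ($P{\left(h \right)} = h \left(h - 2 h\right) = h \left(- h\right) = - h^{2}$)
$q{\left(y,z \right)} = z \left(5 + y\right)$
$W = \frac{49}{3251}$ ($W = \frac{\left(-1\right) 7^{2}}{\left(-1\right) 3251} = \frac{\left(-1\right) 49}{-3251} = \left(-49\right) \left(- \frac{1}{3251}\right) = \frac{49}{3251} \approx 0.015072$)
$\frac{1}{W q{\left(-68,-82 \right)}} = \frac{1}{\frac{49}{3251} \left(- 82 \left(5 - 68\right)\right)} = \frac{3251}{49 \left(\left(-82\right) \left(-63\right)\right)} = \frac{3251}{49 \cdot 5166} = \frac{3251}{49} \cdot \frac{1}{5166} = \frac{3251}{253134}$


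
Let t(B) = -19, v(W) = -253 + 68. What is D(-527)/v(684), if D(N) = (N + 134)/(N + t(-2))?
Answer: -131/33670 ≈ -0.0038907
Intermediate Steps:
v(W) = -185
D(N) = (134 + N)/(-19 + N) (D(N) = (N + 134)/(N - 19) = (134 + N)/(-19 + N))
D(-527)/v(684) = ((134 - 527)/(-19 - 527))/(-185) = (-393/(-546))*(-1/185) = -1/546*(-393)*(-1/185) = (131/182)*(-1/185) = -131/33670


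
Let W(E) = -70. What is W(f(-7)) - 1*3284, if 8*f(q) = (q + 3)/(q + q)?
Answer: -3354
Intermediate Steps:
f(q) = (3 + q)/(16*q) (f(q) = ((q + 3)/(q + q))/8 = ((3 + q)/((2*q)))/8 = ((3 + q)*(1/(2*q)))/8 = ((3 + q)/(2*q))/8 = (3 + q)/(16*q))
W(f(-7)) - 1*3284 = -70 - 1*3284 = -70 - 3284 = -3354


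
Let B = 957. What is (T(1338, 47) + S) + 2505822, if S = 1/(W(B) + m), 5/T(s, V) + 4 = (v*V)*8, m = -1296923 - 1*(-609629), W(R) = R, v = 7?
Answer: 1506578399259283/601231212 ≈ 2.5058e+6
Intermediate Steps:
m = -687294 (m = -1296923 + 609629 = -687294)
T(s, V) = 5/(-4 + 56*V) (T(s, V) = 5/(-4 + (7*V)*8) = 5/(-4 + 56*V))
S = -1/686337 (S = 1/(957 - 687294) = 1/(-686337) = -1/686337 ≈ -1.4570e-6)
(T(1338, 47) + S) + 2505822 = (5/(4*(-1 + 14*47)) - 1/686337) + 2505822 = (5/(4*(-1 + 658)) - 1/686337) + 2505822 = ((5/4)/657 - 1/686337) + 2505822 = ((5/4)*(1/657) - 1/686337) + 2505822 = (5/2628 - 1/686337) + 2505822 = 1143019/601231212 + 2505822 = 1506578399259283/601231212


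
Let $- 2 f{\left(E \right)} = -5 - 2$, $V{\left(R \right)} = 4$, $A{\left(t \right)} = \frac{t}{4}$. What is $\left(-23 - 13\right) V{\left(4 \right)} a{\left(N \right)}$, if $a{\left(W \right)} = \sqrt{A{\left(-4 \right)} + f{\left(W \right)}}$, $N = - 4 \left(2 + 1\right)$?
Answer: $- 72 \sqrt{10} \approx -227.68$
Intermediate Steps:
$A{\left(t \right)} = \frac{t}{4}$ ($A{\left(t \right)} = t \frac{1}{4} = \frac{t}{4}$)
$N = -12$ ($N = \left(-4\right) 3 = -12$)
$f{\left(E \right)} = \frac{7}{2}$ ($f{\left(E \right)} = - \frac{-5 - 2}{2} = \left(- \frac{1}{2}\right) \left(-7\right) = \frac{7}{2}$)
$a{\left(W \right)} = \frac{\sqrt{10}}{2}$ ($a{\left(W \right)} = \sqrt{\frac{1}{4} \left(-4\right) + \frac{7}{2}} = \sqrt{-1 + \frac{7}{2}} = \sqrt{\frac{5}{2}} = \frac{\sqrt{10}}{2}$)
$\left(-23 - 13\right) V{\left(4 \right)} a{\left(N \right)} = \left(-23 - 13\right) 4 \frac{\sqrt{10}}{2} = \left(-36\right) 4 \frac{\sqrt{10}}{2} = - 144 \frac{\sqrt{10}}{2} = - 72 \sqrt{10}$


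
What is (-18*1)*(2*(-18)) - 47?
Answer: 601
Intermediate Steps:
(-18*1)*(2*(-18)) - 47 = -18*(-36) - 47 = 648 - 47 = 601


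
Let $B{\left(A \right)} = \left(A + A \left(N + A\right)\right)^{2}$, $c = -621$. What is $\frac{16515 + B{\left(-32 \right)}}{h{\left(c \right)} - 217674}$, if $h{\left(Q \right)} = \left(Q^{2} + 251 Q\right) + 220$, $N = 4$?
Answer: $\frac{763011}{12316} \approx 61.953$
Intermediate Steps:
$h{\left(Q \right)} = 220 + Q^{2} + 251 Q$
$B{\left(A \right)} = \left(A + A \left(4 + A\right)\right)^{2}$
$\frac{16515 + B{\left(-32 \right)}}{h{\left(c \right)} - 217674} = \frac{16515 + \left(-32\right)^{2} \left(5 - 32\right)^{2}}{\left(220 + \left(-621\right)^{2} + 251 \left(-621\right)\right) - 217674} = \frac{16515 + 1024 \left(-27\right)^{2}}{\left(220 + 385641 - 155871\right) - 217674} = \frac{16515 + 1024 \cdot 729}{229990 - 217674} = \frac{16515 + 746496}{12316} = 763011 \cdot \frac{1}{12316} = \frac{763011}{12316}$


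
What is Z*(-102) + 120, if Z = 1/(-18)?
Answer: 377/3 ≈ 125.67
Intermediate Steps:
Z = -1/18 ≈ -0.055556
Z*(-102) + 120 = -1/18*(-102) + 120 = 17/3 + 120 = 377/3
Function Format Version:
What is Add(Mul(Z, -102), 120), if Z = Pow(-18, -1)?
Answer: Rational(377, 3) ≈ 125.67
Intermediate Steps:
Z = Rational(-1, 18) ≈ -0.055556
Add(Mul(Z, -102), 120) = Add(Mul(Rational(-1, 18), -102), 120) = Add(Rational(17, 3), 120) = Rational(377, 3)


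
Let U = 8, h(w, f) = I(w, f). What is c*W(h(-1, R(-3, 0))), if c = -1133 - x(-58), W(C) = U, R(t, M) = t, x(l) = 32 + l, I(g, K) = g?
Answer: -8856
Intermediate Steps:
h(w, f) = w
W(C) = 8
c = -1107 (c = -1133 - (32 - 58) = -1133 - 1*(-26) = -1133 + 26 = -1107)
c*W(h(-1, R(-3, 0))) = -1107*8 = -8856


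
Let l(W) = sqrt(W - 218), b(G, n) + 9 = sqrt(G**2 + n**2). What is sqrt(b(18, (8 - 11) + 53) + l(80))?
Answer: sqrt(-9 + 2*sqrt(706) + I*sqrt(138)) ≈ 6.7015 + 0.87648*I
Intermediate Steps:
b(G, n) = -9 + sqrt(G**2 + n**2)
l(W) = sqrt(-218 + W)
sqrt(b(18, (8 - 11) + 53) + l(80)) = sqrt((-9 + sqrt(18**2 + ((8 - 11) + 53)**2)) + sqrt(-218 + 80)) = sqrt((-9 + sqrt(324 + (-3 + 53)**2)) + sqrt(-138)) = sqrt((-9 + sqrt(324 + 50**2)) + I*sqrt(138)) = sqrt((-9 + sqrt(324 + 2500)) + I*sqrt(138)) = sqrt((-9 + sqrt(2824)) + I*sqrt(138)) = sqrt((-9 + 2*sqrt(706)) + I*sqrt(138)) = sqrt(-9 + 2*sqrt(706) + I*sqrt(138))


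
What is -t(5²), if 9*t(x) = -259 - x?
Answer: 284/9 ≈ 31.556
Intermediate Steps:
t(x) = -259/9 - x/9 (t(x) = (-259 - x)/9 = -259/9 - x/9)
-t(5²) = -(-259/9 - ⅑*5²) = -(-259/9 - ⅑*25) = -(-259/9 - 25/9) = -1*(-284/9) = 284/9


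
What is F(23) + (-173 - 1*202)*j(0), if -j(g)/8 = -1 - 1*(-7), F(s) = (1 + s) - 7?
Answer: 18017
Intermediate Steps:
F(s) = -6 + s
j(g) = -48 (j(g) = -8*(-1 - 1*(-7)) = -8*(-1 + 7) = -8*6 = -48)
F(23) + (-173 - 1*202)*j(0) = (-6 + 23) + (-173 - 1*202)*(-48) = 17 + (-173 - 202)*(-48) = 17 - 375*(-48) = 17 + 18000 = 18017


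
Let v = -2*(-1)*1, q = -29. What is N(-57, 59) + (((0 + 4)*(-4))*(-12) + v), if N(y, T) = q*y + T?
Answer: 1906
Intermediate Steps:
v = 2 (v = 2*1 = 2)
N(y, T) = T - 29*y (N(y, T) = -29*y + T = T - 29*y)
N(-57, 59) + (((0 + 4)*(-4))*(-12) + v) = (59 - 29*(-57)) + (((0 + 4)*(-4))*(-12) + 2) = (59 + 1653) + ((4*(-4))*(-12) + 2) = 1712 + (-16*(-12) + 2) = 1712 + (192 + 2) = 1712 + 194 = 1906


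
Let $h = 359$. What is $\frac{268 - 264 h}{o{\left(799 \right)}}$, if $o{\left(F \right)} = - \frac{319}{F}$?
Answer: $\frac{75511892}{319} \approx 2.3671 \cdot 10^{5}$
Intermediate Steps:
$\frac{268 - 264 h}{o{\left(799 \right)}} = \frac{268 - 94776}{\left(-319\right) \frac{1}{799}} = - \frac{94508}{- \frac{319}{799}} = \left(-94508\right) \left(- \frac{799}{319}\right) = \frac{75511892}{319}$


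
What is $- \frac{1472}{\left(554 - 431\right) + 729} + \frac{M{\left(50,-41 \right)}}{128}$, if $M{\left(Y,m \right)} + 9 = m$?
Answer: $- \frac{28877}{13632} \approx -2.1183$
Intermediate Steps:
$M{\left(Y,m \right)} = -9 + m$
$- \frac{1472}{\left(554 - 431\right) + 729} + \frac{M{\left(50,-41 \right)}}{128} = - \frac{1472}{\left(554 - 431\right) + 729} + \frac{-9 - 41}{128} = - \frac{1472}{123 + 729} - \frac{25}{64} = - \frac{1472}{852} - \frac{25}{64} = \left(-1472\right) \frac{1}{852} - \frac{25}{64} = - \frac{368}{213} - \frac{25}{64} = - \frac{28877}{13632}$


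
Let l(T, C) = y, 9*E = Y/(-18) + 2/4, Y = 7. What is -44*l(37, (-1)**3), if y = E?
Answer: -44/81 ≈ -0.54321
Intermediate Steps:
E = 1/81 (E = (7/(-18) + 2/4)/9 = (7*(-1/18) + 2*(1/4))/9 = (-7/18 + 1/2)/9 = (1/9)*(1/9) = 1/81 ≈ 0.012346)
y = 1/81 ≈ 0.012346
l(T, C) = 1/81
-44*l(37, (-1)**3) = -44*1/81 = -44/81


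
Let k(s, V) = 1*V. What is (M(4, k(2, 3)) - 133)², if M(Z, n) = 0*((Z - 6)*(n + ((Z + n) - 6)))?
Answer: 17689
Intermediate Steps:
k(s, V) = V
M(Z, n) = 0 (M(Z, n) = 0*((-6 + Z)*(n + (-6 + Z + n))) = 0*((-6 + Z)*(-6 + Z + 2*n)) = 0)
(M(4, k(2, 3)) - 133)² = (0 - 133)² = (-133)² = 17689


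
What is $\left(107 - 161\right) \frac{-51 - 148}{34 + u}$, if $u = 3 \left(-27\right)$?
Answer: $- \frac{10746}{47} \approx -228.64$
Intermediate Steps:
$u = -81$
$\left(107 - 161\right) \frac{-51 - 148}{34 + u} = \left(107 - 161\right) \frac{-51 - 148}{34 - 81} = - 54 \left(- \frac{199}{-47}\right) = - 54 \left(\left(-199\right) \left(- \frac{1}{47}\right)\right) = \left(-54\right) \frac{199}{47} = - \frac{10746}{47}$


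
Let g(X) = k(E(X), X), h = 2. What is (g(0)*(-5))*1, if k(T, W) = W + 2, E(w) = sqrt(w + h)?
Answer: -10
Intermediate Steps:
E(w) = sqrt(2 + w) (E(w) = sqrt(w + 2) = sqrt(2 + w))
k(T, W) = 2 + W
g(X) = 2 + X
(g(0)*(-5))*1 = ((2 + 0)*(-5))*1 = (2*(-5))*1 = -10*1 = -10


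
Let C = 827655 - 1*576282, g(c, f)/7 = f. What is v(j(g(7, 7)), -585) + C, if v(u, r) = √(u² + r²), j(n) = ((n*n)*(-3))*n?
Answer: 251373 + 3*√13841325226 ≈ 6.0432e+5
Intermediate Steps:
g(c, f) = 7*f
C = 251373 (C = 827655 - 576282 = 251373)
j(n) = -3*n³ (j(n) = (n²*(-3))*n = (-3*n²)*n = -3*n³)
v(u, r) = √(r² + u²)
v(j(g(7, 7)), -585) + C = √((-585)² + (-3*(7*7)³)²) + 251373 = √(342225 + (-3*49³)²) + 251373 = √(342225 + (-3*117649)²) + 251373 = √(342225 + (-352947)²) + 251373 = √(342225 + 124571584809) + 251373 = √124571927034 + 251373 = 3*√13841325226 + 251373 = 251373 + 3*√13841325226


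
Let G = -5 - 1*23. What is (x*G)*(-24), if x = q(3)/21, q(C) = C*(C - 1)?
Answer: 192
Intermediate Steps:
G = -28 (G = -5 - 23 = -28)
q(C) = C*(-1 + C)
x = 2/7 (x = (3*(-1 + 3))/21 = (3*2)*(1/21) = 6*(1/21) = 2/7 ≈ 0.28571)
(x*G)*(-24) = ((2/7)*(-28))*(-24) = -8*(-24) = 192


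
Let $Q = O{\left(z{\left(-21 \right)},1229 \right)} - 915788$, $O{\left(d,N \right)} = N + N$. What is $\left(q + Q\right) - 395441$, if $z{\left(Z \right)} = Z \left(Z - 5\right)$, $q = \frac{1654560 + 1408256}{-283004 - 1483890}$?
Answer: $- \frac{1156231345045}{883447} \approx -1.3088 \cdot 10^{6}$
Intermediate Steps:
$q = - \frac{1531408}{883447}$ ($q = \frac{3062816}{-1766894} = 3062816 \left(- \frac{1}{1766894}\right) = - \frac{1531408}{883447} \approx -1.7334$)
$z{\left(Z \right)} = Z \left(-5 + Z\right)$
$O{\left(d,N \right)} = 2 N$
$Q = -913330$ ($Q = 2 \cdot 1229 - 915788 = 2458 - 915788 = -913330$)
$\left(q + Q\right) - 395441 = \left(- \frac{1531408}{883447} - 913330\right) - 395441 = - \frac{806880179918}{883447} - 395441 = - \frac{1156231345045}{883447}$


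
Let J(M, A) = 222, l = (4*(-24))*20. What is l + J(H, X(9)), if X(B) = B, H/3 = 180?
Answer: -1698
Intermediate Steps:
H = 540 (H = 3*180 = 540)
l = -1920 (l = -96*20 = -1920)
l + J(H, X(9)) = -1920 + 222 = -1698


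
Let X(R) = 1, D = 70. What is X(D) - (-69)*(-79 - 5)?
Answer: -5795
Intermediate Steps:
X(D) - (-69)*(-79 - 5) = 1 - (-69)*(-79 - 5) = 1 - (-69)*(-84) = 1 - 1*5796 = 1 - 5796 = -5795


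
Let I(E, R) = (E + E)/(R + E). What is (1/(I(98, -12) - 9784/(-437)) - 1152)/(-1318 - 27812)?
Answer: 106795397/2700572388 ≈ 0.039545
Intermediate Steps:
I(E, R) = 2*E/(E + R) (I(E, R) = (2*E)/(E + R) = 2*E/(E + R))
(1/(I(98, -12) - 9784/(-437)) - 1152)/(-1318 - 27812) = (1/(2*98/(98 - 12) - 9784/(-437)) - 1152)/(-1318 - 27812) = (1/(2*98/86 - 9784*(-1/437)) - 1152)/(-29130) = (1/(2*98*(1/86) + 9784/437) - 1152)*(-1/29130) = (1/(98/43 + 9784/437) - 1152)*(-1/29130) = (1/(463538/18791) - 1152)*(-1/29130) = (18791/463538 - 1152)*(-1/29130) = -533976985/463538*(-1/29130) = 106795397/2700572388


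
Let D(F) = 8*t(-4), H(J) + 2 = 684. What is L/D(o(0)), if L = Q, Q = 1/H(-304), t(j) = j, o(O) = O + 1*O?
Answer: -1/21824 ≈ -4.5821e-5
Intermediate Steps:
o(O) = 2*O (o(O) = O + O = 2*O)
H(J) = 682 (H(J) = -2 + 684 = 682)
Q = 1/682 ≈ 0.0014663
D(F) = -32 (D(F) = 8*(-4) = -32)
L = 1/682 ≈ 0.0014663
L/D(o(0)) = (1/682)/(-32) = (1/682)*(-1/32) = -1/21824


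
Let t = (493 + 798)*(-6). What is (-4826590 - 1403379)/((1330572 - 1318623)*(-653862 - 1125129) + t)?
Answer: 6229969/21257171205 ≈ 0.00029308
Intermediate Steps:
t = -7746 (t = 1291*(-6) = -7746)
(-4826590 - 1403379)/((1330572 - 1318623)*(-653862 - 1125129) + t) = (-4826590 - 1403379)/((1330572 - 1318623)*(-653862 - 1125129) - 7746) = -6229969/(11949*(-1778991) - 7746) = -6229969/(-21257163459 - 7746) = -6229969/(-21257171205) = -6229969*(-1/21257171205) = 6229969/21257171205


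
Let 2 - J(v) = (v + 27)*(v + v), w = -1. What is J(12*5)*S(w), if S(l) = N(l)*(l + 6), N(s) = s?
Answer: 52190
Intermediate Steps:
S(l) = l*(6 + l) (S(l) = l*(l + 6) = l*(6 + l))
J(v) = 2 - 2*v*(27 + v) (J(v) = 2 - (v + 27)*(v + v) = 2 - (27 + v)*2*v = 2 - 2*v*(27 + v))
J(12*5)*S(w) = (2 - 648*5 - 2*(12*5)²)*(-(6 - 1)) = (2 - 54*60 - 2*60²)*(-1*5) = (2 - 3240 - 2*3600)*(-5) = (2 - 3240 - 7200)*(-5) = -10438*(-5) = 52190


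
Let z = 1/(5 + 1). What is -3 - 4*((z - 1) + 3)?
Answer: -35/3 ≈ -11.667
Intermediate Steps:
z = ⅙ (z = 1/6 = ⅙ ≈ 0.16667)
-3 - 4*((z - 1) + 3) = -3 - 4*((⅙ - 1) + 3) = -3 - 4*(-⅚ + 3) = -3 - 4*13/6 = -3 - 26/3 = -35/3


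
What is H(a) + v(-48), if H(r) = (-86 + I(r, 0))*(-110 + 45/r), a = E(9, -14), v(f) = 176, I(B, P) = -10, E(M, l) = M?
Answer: 10256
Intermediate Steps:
a = 9
H(r) = 10560 - 4320/r (H(r) = (-86 - 10)*(-110 + 45/r) = -96*(-110 + 45/r) = 10560 - 4320/r)
H(a) + v(-48) = (10560 - 4320/9) + 176 = (10560 - 4320*1/9) + 176 = (10560 - 480) + 176 = 10080 + 176 = 10256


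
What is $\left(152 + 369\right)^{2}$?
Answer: $271441$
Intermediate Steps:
$\left(152 + 369\right)^{2} = 521^{2} = 271441$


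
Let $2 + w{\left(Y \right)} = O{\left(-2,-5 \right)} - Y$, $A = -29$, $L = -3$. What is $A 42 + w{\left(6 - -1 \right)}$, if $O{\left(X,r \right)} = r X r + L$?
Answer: $-1280$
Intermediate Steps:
$O{\left(X,r \right)} = -3 + X r^{2}$ ($O{\left(X,r \right)} = r X r - 3 = X r r - 3 = X r^{2} - 3 = -3 + X r^{2}$)
$w{\left(Y \right)} = -55 - Y$ ($w{\left(Y \right)} = -2 - \left(3 + 50 + Y\right) = -2 - \left(53 + Y\right) = -55 - Y$)
$A 42 + w{\left(6 - -1 \right)} = \left(-29\right) 42 - \left(61 + 1\right) = -1218 - 62 = -1280$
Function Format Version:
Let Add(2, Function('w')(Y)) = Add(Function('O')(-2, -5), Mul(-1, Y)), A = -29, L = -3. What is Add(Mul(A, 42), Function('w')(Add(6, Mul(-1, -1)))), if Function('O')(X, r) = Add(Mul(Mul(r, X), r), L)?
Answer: -1280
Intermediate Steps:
Function('O')(X, r) = Add(-3, Mul(X, Pow(r, 2))) (Function('O')(X, r) = Add(Mul(Mul(r, X), r), -3) = Add(Mul(Mul(X, r), r), -3) = Add(Mul(X, Pow(r, 2)), -3) = Add(-3, Mul(X, Pow(r, 2))))
Function('w')(Y) = Add(-55, Mul(-1, Y)) (Function('w')(Y) = Add(-2, Add(Add(-3, Mul(-2, Pow(-5, 2))), Mul(-1, Y))) = Add(-2, Add(Add(-3, Mul(-2, 25)), Mul(-1, Y))) = Add(-2, Add(Add(-3, -50), Mul(-1, Y))) = Add(-2, Add(-53, Mul(-1, Y))) = Add(-55, Mul(-1, Y)))
Add(Mul(A, 42), Function('w')(Add(6, Mul(-1, -1)))) = Add(Mul(-29, 42), Add(-55, Mul(-1, Add(6, Mul(-1, -1))))) = Add(-1218, Add(-55, Mul(-1, Add(6, 1)))) = Add(-1218, Add(-55, Mul(-1, 7))) = Add(-1218, Add(-55, -7)) = Add(-1218, -62) = -1280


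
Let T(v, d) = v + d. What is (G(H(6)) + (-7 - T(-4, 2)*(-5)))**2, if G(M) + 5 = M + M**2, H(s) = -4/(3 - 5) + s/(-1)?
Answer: 100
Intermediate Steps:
T(v, d) = d + v
H(s) = 2 - s (H(s) = -4/(-2) + s*(-1) = -4*(-1/2) - s = 2 - s)
G(M) = -5 + M + M**2 (G(M) = -5 + (M + M**2) = -5 + M + M**2)
(G(H(6)) + (-7 - T(-4, 2)*(-5)))**2 = ((-5 + (2 - 1*6) + (2 - 1*6)**2) + (-7 - (2 - 4)*(-5)))**2 = ((-5 + (2 - 6) + (2 - 6)**2) + (-7 - (-2)*(-5)))**2 = ((-5 - 4 + (-4)**2) + (-7 - 1*10))**2 = ((-5 - 4 + 16) + (-7 - 10))**2 = (7 - 17)**2 = (-10)**2 = 100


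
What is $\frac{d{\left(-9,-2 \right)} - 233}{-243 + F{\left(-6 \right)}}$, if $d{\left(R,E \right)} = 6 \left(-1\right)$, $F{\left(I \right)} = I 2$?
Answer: $\frac{239}{255} \approx 0.93725$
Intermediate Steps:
$F{\left(I \right)} = 2 I$
$d{\left(R,E \right)} = -6$
$\frac{d{\left(-9,-2 \right)} - 233}{-243 + F{\left(-6 \right)}} = \frac{-6 - 233}{-243 + 2 \left(-6\right)} = - \frac{239}{-243 - 12} = - \frac{239}{-255} = \left(-239\right) \left(- \frac{1}{255}\right) = \frac{239}{255}$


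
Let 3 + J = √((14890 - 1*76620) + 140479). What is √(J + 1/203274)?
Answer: √(-13773417106 + 4591146564*√78749)/67758 ≈ 16.662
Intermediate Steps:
J = -3 + √78749 (J = -3 + √((14890 - 1*76620) + 140479) = -3 + √((14890 - 76620) + 140479) = -3 + √(-61730 + 140479) = -3 + √78749 ≈ 277.62)
√(J + 1/203274) = √((-3 + √78749) + 1/203274) = √(-609821/203274 + √78749)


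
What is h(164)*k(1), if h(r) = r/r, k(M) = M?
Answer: 1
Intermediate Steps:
h(r) = 1
h(164)*k(1) = 1*1 = 1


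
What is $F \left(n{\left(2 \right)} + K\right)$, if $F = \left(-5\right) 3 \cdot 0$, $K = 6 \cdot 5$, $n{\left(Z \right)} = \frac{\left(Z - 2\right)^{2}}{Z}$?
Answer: $0$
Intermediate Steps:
$n{\left(Z \right)} = \frac{\left(-2 + Z\right)^{2}}{Z}$
$K = 30$
$F = 0$ ($F = \left(-15\right) 0 = 0$)
$F \left(n{\left(2 \right)} + K\right) = 0 \left(\frac{\left(-2 + 2\right)^{2}}{2} + 30\right) = 0 \left(\frac{0^{2}}{2} + 30\right) = 0 \left(\frac{1}{2} \cdot 0 + 30\right) = 0 \left(0 + 30\right) = 0 \cdot 30 = 0$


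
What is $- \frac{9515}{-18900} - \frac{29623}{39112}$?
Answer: $- \frac{9386201}{36960840} \approx -0.25395$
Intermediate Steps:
$- \frac{9515}{-18900} - \frac{29623}{39112} = \left(-9515\right) \left(- \frac{1}{18900}\right) - \frac{29623}{39112} = \frac{1903}{3780} - \frac{29623}{39112} = - \frac{9386201}{36960840}$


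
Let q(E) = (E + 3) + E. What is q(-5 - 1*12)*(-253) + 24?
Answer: 7867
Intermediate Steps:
q(E) = 3 + 2*E (q(E) = (3 + E) + E = 3 + 2*E)
q(-5 - 1*12)*(-253) + 24 = (3 + 2*(-5 - 1*12))*(-253) + 24 = (3 + 2*(-5 - 12))*(-253) + 24 = (3 + 2*(-17))*(-253) + 24 = (3 - 34)*(-253) + 24 = -31*(-253) + 24 = 7843 + 24 = 7867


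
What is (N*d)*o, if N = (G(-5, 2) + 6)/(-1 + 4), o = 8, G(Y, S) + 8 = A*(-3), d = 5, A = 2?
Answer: -320/3 ≈ -106.67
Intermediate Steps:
G(Y, S) = -14 (G(Y, S) = -8 + 2*(-3) = -8 - 6 = -14)
N = -8/3 (N = (-14 + 6)/(-1 + 4) = -8/3 ≈ -2.6667)
(N*d)*o = -8/3*5*8 = -40/3*8 = -320/3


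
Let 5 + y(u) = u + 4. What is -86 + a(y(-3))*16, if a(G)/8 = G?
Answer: -598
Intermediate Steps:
y(u) = -1 + u (y(u) = -5 + (u + 4) = -5 + (4 + u) = -1 + u)
a(G) = 8*G
-86 + a(y(-3))*16 = -86 + (8*(-1 - 3))*16 = -86 + (8*(-4))*16 = -86 - 32*16 = -86 - 512 = -598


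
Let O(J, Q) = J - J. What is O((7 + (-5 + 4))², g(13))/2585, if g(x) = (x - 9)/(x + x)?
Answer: 0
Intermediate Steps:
g(x) = (-9 + x)/(2*x) (g(x) = (-9 + x)/((2*x)) = (-9 + x)*(1/(2*x)) = (-9 + x)/(2*x))
O(J, Q) = 0
O((7 + (-5 + 4))², g(13))/2585 = 0/2585 = 0*(1/2585) = 0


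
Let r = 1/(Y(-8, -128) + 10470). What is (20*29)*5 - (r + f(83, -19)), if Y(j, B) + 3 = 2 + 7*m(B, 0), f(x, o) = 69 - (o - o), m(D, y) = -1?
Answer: 29617921/10462 ≈ 2831.0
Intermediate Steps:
f(x, o) = 69 (f(x, o) = 69 - 1*0 = 69 + 0 = 69)
Y(j, B) = -8 (Y(j, B) = -3 + (2 + 7*(-1)) = -3 + (2 - 7) = -3 - 5 = -8)
r = 1/10462 (r = 1/(-8 + 10470) = 1/10462 ≈ 9.5584e-5)
(20*29)*5 - (r + f(83, -19)) = (20*29)*5 - (1/10462 + 69) = 580*5 - 1*721879/10462 = 2900 - 721879/10462 = 29617921/10462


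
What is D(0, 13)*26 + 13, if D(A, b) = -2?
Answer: -39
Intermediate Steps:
D(0, 13)*26 + 13 = -2*26 + 13 = -52 + 13 = -39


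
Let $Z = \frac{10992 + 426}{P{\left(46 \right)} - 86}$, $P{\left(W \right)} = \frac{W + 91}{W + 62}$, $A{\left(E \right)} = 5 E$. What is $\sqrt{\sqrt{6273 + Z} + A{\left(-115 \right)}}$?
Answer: $\frac{\sqrt{-48150960575 + 27453 \sqrt{57113504881}}}{9151} \approx 22.286 i$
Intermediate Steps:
$P{\left(W \right)} = \frac{91 + W}{62 + W}$
$Z = - \frac{1233144}{9151}$ ($Z = \frac{10992 + 426}{\frac{91 + 46}{62 + 46} - 86} = \frac{11418}{\frac{1}{108} \cdot 137 - 86} = \frac{11418}{\frac{137}{108} - 86} = \frac{11418}{- \frac{9151}{108}} = 11418 \left(- \frac{108}{9151}\right) = - \frac{1233144}{9151} \approx -134.76$)
$\sqrt{\sqrt{6273 + Z} + A{\left(-115 \right)}} = \sqrt{\sqrt{6273 - \frac{1233144}{9151}} + 5 \left(-115\right)} = \sqrt{\sqrt{\frac{56171079}{9151}} - 575} = \sqrt{\frac{3 \sqrt{57113504881}}{9151} - 575} = \sqrt{-575 + \frac{3 \sqrt{57113504881}}{9151}}$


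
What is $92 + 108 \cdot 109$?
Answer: $11864$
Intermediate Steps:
$92 + 108 \cdot 109 = 92 + 11772 = 11864$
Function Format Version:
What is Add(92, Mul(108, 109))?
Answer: 11864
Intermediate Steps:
Add(92, Mul(108, 109)) = Add(92, 11772) = 11864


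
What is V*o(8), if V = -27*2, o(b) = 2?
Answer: -108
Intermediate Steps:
V = -54
V*o(8) = -54*2 = -108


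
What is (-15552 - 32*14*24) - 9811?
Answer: -36115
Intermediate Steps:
(-15552 - 32*14*24) - 9811 = (-15552 - 448*24) - 9811 = (-15552 - 10752) - 9811 = -26304 - 9811 = -36115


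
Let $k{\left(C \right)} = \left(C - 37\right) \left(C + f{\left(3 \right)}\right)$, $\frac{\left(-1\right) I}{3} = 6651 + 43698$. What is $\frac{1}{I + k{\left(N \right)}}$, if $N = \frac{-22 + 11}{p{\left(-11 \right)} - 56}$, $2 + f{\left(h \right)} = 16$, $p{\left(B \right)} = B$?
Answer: $- \frac{4489}{680392115} \approx -6.5977 \cdot 10^{-6}$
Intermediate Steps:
$f{\left(h \right)} = 14$ ($f{\left(h \right)} = -2 + 16 = 14$)
$I = -151047$ ($I = - 3 \left(6651 + 43698\right) = \left(-3\right) 50349 = -151047$)
$N = \frac{11}{67}$ ($N = \frac{-22 + 11}{-11 - 56} = - \frac{11}{-67} = \left(-11\right) \left(- \frac{1}{67}\right) = \frac{11}{67} \approx 0.16418$)
$k{\left(C \right)} = \left(-37 + C\right) \left(14 + C\right)$ ($k{\left(C \right)} = \left(C - 37\right) \left(C + 14\right) = \left(-37 + C\right) \left(14 + C\right)$)
$\frac{1}{I + k{\left(N \right)}} = \frac{1}{-151047 - \left(\frac{34959}{67} - \frac{121}{4489}\right)} = \frac{1}{-151047 - \frac{2342132}{4489}} = \frac{1}{- \frac{680392115}{4489}} = - \frac{4489}{680392115}$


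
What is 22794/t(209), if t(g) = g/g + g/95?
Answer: 56985/8 ≈ 7123.1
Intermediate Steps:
t(g) = 1 + g/95 (t(g) = 1 + g*(1/95) = 1 + g/95)
22794/t(209) = 22794/(1 + (1/95)*209) = 22794/(1 + 11/5) = 22794/(16/5) = 22794*(5/16) = 56985/8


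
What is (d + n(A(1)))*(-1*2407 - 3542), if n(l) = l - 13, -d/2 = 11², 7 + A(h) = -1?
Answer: 1564587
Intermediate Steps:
A(h) = -8 (A(h) = -7 - 1 = -8)
d = -242 (d = -2*11² = -2*121 = -242)
n(l) = -13 + l
(d + n(A(1)))*(-1*2407 - 3542) = (-242 + (-13 - 8))*(-1*2407 - 3542) = (-242 - 21)*(-2407 - 3542) = -263*(-5949) = 1564587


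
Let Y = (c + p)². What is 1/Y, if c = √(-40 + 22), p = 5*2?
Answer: (10 + 3*I*√2)⁻² ≈ 0.0058891 - 0.006094*I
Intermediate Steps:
p = 10
c = 3*I*√2 (c = √(-18) = 3*I*√2 ≈ 4.2426*I)
Y = (10 + 3*I*√2)² (Y = (3*I*√2 + 10)² = (10 + 3*I*√2)² ≈ 82.0 + 84.853*I)
1/Y = 1/(82 + 60*I*√2)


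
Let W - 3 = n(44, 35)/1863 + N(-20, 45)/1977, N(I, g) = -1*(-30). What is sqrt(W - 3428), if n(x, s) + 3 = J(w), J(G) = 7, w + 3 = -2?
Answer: I*sqrt(63733812670063)/136413 ≈ 58.523*I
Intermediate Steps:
w = -5 (w = -3 - 2 = -5)
n(x, s) = 4 (n(x, s) = -3 + 7 = 4)
N(I, g) = 30
W = 3704417/1227717 (W = 3 + (4/1863 + 30/1977) = 3 + (4*(1/1863) + 30*(1/1977)) = 3 + (4/1863 + 10/659) = 3 + 21266/1227717 = 3704417/1227717 ≈ 3.0173)
sqrt(W - 3428) = sqrt(3704417/1227717 - 3428) = sqrt(-4204909459/1227717) = I*sqrt(63733812670063)/136413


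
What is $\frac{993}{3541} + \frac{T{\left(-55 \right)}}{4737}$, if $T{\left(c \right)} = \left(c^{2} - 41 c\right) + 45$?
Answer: $\frac{7853222}{5591239} \approx 1.4046$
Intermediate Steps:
$T{\left(c \right)} = 45 + c^{2} - 41 c$
$\frac{993}{3541} + \frac{T{\left(-55 \right)}}{4737} = \frac{993}{3541} + \frac{45 + \left(-55\right)^{2} - -2255}{4737} = 993 \cdot \frac{1}{3541} + \left(45 + 3025 + 2255\right) \frac{1}{4737} = \frac{993}{3541} + 5325 \cdot \frac{1}{4737} = \frac{993}{3541} + \frac{1775}{1579} = \frac{7853222}{5591239}$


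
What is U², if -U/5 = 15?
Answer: 5625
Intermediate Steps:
U = -75 (U = -5*15 = -75)
U² = (-75)² = 5625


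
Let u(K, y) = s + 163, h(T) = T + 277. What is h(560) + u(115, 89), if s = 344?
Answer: 1344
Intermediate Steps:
h(T) = 277 + T
u(K, y) = 507 (u(K, y) = 344 + 163 = 507)
h(560) + u(115, 89) = (277 + 560) + 507 = 837 + 507 = 1344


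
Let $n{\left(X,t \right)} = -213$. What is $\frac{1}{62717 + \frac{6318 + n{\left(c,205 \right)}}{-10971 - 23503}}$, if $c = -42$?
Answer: $\frac{3134}{196554523} \approx 1.5945 \cdot 10^{-5}$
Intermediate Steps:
$\frac{1}{62717 + \frac{6318 + n{\left(c,205 \right)}}{-10971 - 23503}} = \frac{1}{62717 + \frac{6318 - 213}{-10971 - 23503}} = \frac{1}{62717 + \frac{6105}{-34474}} = \frac{1}{62717 + 6105 \left(- \frac{1}{34474}\right)} = \frac{1}{62717 - \frac{555}{3134}} = \frac{1}{\frac{196554523}{3134}} = \frac{3134}{196554523}$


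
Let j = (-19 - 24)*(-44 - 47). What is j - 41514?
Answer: -37601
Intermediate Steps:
j = 3913 (j = -43*(-91) = 3913)
j - 41514 = 3913 - 41514 = -37601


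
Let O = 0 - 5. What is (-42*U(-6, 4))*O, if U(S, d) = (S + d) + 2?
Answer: 0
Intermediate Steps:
U(S, d) = 2 + S + d
O = -5
(-42*U(-6, 4))*O = -42*(2 - 6 + 4)*(-5) = -42*0*(-5) = 0*(-5) = 0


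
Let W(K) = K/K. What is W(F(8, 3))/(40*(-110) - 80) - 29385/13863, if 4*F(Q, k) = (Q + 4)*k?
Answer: -43886221/20702080 ≈ -2.1199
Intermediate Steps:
F(Q, k) = k*(4 + Q)/4 (F(Q, k) = ((Q + 4)*k)/4 = ((4 + Q)*k)/4 = (k*(4 + Q))/4 = k*(4 + Q)/4)
W(K) = 1
W(F(8, 3))/(40*(-110) - 80) - 29385/13863 = 1/(40*(-110) - 80) - 29385/13863 = 1/(-4400 - 80) - 29385*1/13863 = 1/(-4480) - 9795/4621 = 1*(-1/4480) - 9795/4621 = -1/4480 - 9795/4621 = -43886221/20702080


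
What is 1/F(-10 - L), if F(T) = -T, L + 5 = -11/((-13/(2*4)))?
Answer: 13/153 ≈ 0.084967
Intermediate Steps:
L = 23/13 (L = -5 - 11/((-13/(2*4))) = -5 - 11/((-13/8)) = -5 - 11/((-13*1/8)) = -5 - 11/(-13/8) = -5 - 11*(-8/13) = -5 + 88/13 = 23/13 ≈ 1.7692)
1/F(-10 - L) = 1/(-(-10 - 1*23/13)) = 1/(-(-10 - 23/13)) = 1/(-1*(-153/13)) = 1/(153/13) = 13/153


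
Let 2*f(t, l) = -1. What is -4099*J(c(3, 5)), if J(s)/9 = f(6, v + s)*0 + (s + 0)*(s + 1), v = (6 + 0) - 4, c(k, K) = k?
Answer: -442692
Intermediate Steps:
v = 2 (v = 6 - 4 = 2)
f(t, l) = -½ (f(t, l) = (½)*(-1) = -½)
J(s) = 9*s*(1 + s) (J(s) = 9*(-½*0 + (s + 0)*(s + 1)) = 9*(0 + s*(1 + s)) = 9*(s*(1 + s)) = 9*s*(1 + s))
-4099*J(c(3, 5)) = -36891*3*(1 + 3) = -36891*3*4 = -4099*108 = -442692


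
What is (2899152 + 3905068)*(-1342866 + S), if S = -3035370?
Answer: -29790480955920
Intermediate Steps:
(2899152 + 3905068)*(-1342866 + S) = (2899152 + 3905068)*(-1342866 - 3035370) = 6804220*(-4378236) = -29790480955920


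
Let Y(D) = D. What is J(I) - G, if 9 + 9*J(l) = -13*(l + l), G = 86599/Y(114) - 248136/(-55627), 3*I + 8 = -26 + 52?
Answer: -1653930169/2113826 ≈ -782.43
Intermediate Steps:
I = 6 (I = -8/3 + (-26 + 52)/3 = -8/3 + (⅓)*26 = -8/3 + 26/3 = 6)
G = 4845530077/6341478 (G = 86599/114 - 248136/(-55627) = 86599*(1/114) - 248136*(-1/55627) = 86599/114 + 248136/55627 = 4845530077/6341478 ≈ 764.10)
J(l) = -1 - 26*l/9 (J(l) = -1 + (-13*(l + l))/9 = -1 + (-26*l)/9 = -1 - 26*l/9)
J(I) - G = (-1 - 26/9*6) - 1*4845530077/6341478 = (-1 - 52/3) - 4845530077/6341478 = -55/3 - 4845530077/6341478 = -1653930169/2113826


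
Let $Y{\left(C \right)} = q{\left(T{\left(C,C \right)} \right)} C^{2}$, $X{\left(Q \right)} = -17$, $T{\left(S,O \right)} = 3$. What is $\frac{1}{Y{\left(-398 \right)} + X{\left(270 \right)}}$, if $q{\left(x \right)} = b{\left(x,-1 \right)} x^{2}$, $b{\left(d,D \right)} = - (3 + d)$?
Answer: $- \frac{1}{8553833} \approx -1.1691 \cdot 10^{-7}$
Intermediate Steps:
$b{\left(d,D \right)} = -3 - d$
$q{\left(x \right)} = x^{2} \left(-3 - x\right)$ ($q{\left(x \right)} = \left(-3 - x\right) x^{2} = x^{2} \left(-3 - x\right)$)
$Y{\left(C \right)} = - 54 C^{2}$ ($Y{\left(C \right)} = 3^{2} \left(-3 - 3\right) C^{2} = 9 \left(-3 - 3\right) C^{2} = 9 \left(-6\right) C^{2} = - 54 C^{2}$)
$\frac{1}{Y{\left(-398 \right)} + X{\left(270 \right)}} = \frac{1}{- 54 \left(-398\right)^{2} - 17} = \frac{1}{\left(-54\right) 158404 - 17} = \frac{1}{-8553816 - 17} = \frac{1}{-8553833} = - \frac{1}{8553833}$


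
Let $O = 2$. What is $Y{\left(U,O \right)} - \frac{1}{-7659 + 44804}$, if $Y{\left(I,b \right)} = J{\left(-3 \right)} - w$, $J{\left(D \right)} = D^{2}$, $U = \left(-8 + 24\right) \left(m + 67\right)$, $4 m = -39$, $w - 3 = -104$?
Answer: $\frac{4085949}{37145} \approx 110.0$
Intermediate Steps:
$w = -101$ ($w = 3 - 104 = -101$)
$m = - \frac{39}{4}$ ($m = \frac{1}{4} \left(-39\right) = - \frac{39}{4} \approx -9.75$)
$U = 916$ ($U = \left(-8 + 24\right) \left(- \frac{39}{4} + 67\right) = 16 \cdot \frac{229}{4} = 916$)
$Y{\left(I,b \right)} = 110$ ($Y{\left(I,b \right)} = \left(-3\right)^{2} - -101 = 9 + 101 = 110$)
$Y{\left(U,O \right)} - \frac{1}{-7659 + 44804} = 110 - \frac{1}{-7659 + 44804} = 110 - \frac{1}{37145} = \frac{4085949}{37145}$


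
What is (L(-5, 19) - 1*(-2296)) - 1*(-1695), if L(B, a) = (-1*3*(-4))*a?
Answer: 4219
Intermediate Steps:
L(B, a) = 12*a (L(B, a) = (-3*(-4))*a = 12*a)
(L(-5, 19) - 1*(-2296)) - 1*(-1695) = (12*19 - 1*(-2296)) - 1*(-1695) = (228 + 2296) + 1695 = 2524 + 1695 = 4219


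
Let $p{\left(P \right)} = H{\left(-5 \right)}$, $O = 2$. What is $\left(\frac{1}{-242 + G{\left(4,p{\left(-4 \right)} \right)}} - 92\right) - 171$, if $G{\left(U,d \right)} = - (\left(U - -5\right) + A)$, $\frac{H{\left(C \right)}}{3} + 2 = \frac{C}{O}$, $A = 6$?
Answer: $- \frac{67592}{257} \approx -263.0$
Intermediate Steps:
$H{\left(C \right)} = -6 + \frac{3 C}{2}$ ($H{\left(C \right)} = -6 + 3 \frac{C}{2} = -6 + \frac{3 C}{2}$)
$p{\left(P \right)} = - \frac{27}{2}$ ($p{\left(P \right)} = -6 + \frac{3}{2} \left(-5\right) = -6 - \frac{15}{2} = - \frac{27}{2}$)
$G{\left(U,d \right)} = -11 - U$ ($G{\left(U,d \right)} = - (\left(U - -5\right) + 6) = - (\left(U + 5\right) + 6) = - (\left(5 + U\right) + 6) = - (11 + U) = -11 - U$)
$\left(\frac{1}{-242 + G{\left(4,p{\left(-4 \right)} \right)}} - 92\right) - 171 = \left(\frac{1}{-242 - 15} - 92\right) - 171 = \left(\frac{1}{-257} - 92\right) - 171 = \left(- \frac{1}{257} - 92\right) - 171 = - \frac{23645}{257} - 171 = - \frac{67592}{257}$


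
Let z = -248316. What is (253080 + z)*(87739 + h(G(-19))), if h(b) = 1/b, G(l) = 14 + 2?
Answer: 1671955575/4 ≈ 4.1799e+8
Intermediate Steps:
G(l) = 16
(253080 + z)*(87739 + h(G(-19))) = (253080 - 248316)*(87739 + 1/16) = 4764*(87739 + 1/16) = 4764*(1403825/16) = 1671955575/4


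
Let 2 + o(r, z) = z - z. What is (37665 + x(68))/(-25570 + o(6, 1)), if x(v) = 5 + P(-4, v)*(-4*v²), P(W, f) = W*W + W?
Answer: 92141/12786 ≈ 7.2064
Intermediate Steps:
P(W, f) = W + W² (P(W, f) = W² + W = W + W²)
o(r, z) = -2 (o(r, z) = -2 + (z - z) = -2 + 0 = -2)
x(v) = 5 - 48*v² (x(v) = 5 + (-4*(1 - 4))*(-4*v²) = 5 + (-4*(-3))*(-4*v²) = 5 + 12*(-4*v²) = 5 - 48*v²)
(37665 + x(68))/(-25570 + o(6, 1)) = (37665 + (5 - 48*68²))/(-25570 - 2) = (37665 + (5 - 48*4624))/(-25572) = (37665 + (5 - 221952))*(-1/25572) = (37665 - 221947)*(-1/25572) = -184282*(-1/25572) = 92141/12786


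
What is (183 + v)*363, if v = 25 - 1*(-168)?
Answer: 136488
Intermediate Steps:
v = 193 (v = 25 + 168 = 193)
(183 + v)*363 = (183 + 193)*363 = 376*363 = 136488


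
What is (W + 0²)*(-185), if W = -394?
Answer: 72890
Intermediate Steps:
(W + 0²)*(-185) = (-394 + 0²)*(-185) = (-394 + 0)*(-185) = -394*(-185) = 72890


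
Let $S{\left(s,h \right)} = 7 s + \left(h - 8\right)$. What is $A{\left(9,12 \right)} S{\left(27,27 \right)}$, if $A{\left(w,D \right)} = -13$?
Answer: $-2704$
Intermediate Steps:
$S{\left(s,h \right)} = -8 + h + 7 s$ ($S{\left(s,h \right)} = 7 s + \left(h - 8\right) = 7 s + \left(-8 + h\right) = -8 + h + 7 s$)
$A{\left(9,12 \right)} S{\left(27,27 \right)} = - 13 \left(-8 + 27 + 7 \cdot 27\right) = - 13 \left(-8 + 27 + 189\right) = \left(-13\right) 208 = -2704$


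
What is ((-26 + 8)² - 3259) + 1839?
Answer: -1096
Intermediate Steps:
((-26 + 8)² - 3259) + 1839 = ((-18)² - 3259) + 1839 = (324 - 3259) + 1839 = -2935 + 1839 = -1096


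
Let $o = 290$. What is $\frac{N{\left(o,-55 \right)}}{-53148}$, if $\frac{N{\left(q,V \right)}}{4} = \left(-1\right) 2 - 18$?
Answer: $\frac{20}{13287} \approx 0.0015052$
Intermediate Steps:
$N{\left(q,V \right)} = -80$ ($N{\left(q,V \right)} = 4 \left(\left(-1\right) 2 - 18\right) = 4 \left(-2 - 18\right) = 4 \left(-20\right) = -80$)
$\frac{N{\left(o,-55 \right)}}{-53148} = - \frac{80}{-53148} = \left(-80\right) \left(- \frac{1}{53148}\right) = \frac{20}{13287}$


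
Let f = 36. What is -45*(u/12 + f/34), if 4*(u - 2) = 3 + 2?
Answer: -16275/272 ≈ -59.835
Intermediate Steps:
u = 13/4 (u = 2 + (3 + 2)/4 = 2 + (¼)*5 = 2 + 5/4 = 13/4 ≈ 3.2500)
-45*(u/12 + f/34) = -45*((13/4)/12 + 36/34) = -45*((13/4)*(1/12) + 36*(1/34)) = -45*(13/48 + 18/17) = -45*1085/816 = -16275/272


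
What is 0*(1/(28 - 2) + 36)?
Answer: 0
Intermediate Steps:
0*(1/(28 - 2) + 36) = 0*(1/26 + 36) = 0*(937/26) = 0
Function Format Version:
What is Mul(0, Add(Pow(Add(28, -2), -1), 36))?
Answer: 0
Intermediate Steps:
Mul(0, Add(Pow(Add(28, -2), -1), 36)) = Mul(0, Add(Pow(26, -1), 36)) = Mul(0, Add(Rational(1, 26), 36)) = Mul(0, Rational(937, 26)) = 0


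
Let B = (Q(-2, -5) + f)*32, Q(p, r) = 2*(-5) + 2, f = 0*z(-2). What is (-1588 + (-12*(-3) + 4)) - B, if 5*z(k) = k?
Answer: -1292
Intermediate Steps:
z(k) = k/5
f = 0 (f = 0*((1/5)*(-2)) = 0*(-2/5) = 0)
Q(p, r) = -8 (Q(p, r) = -10 + 2 = -8)
B = -256 (B = (-8 + 0)*32 = -8*32 = -256)
(-1588 + (-12*(-3) + 4)) - B = (-1588 + (-12*(-3) + 4)) - 1*(-256) = (-1588 + (36 + 4)) + 256 = (-1588 + 40) + 256 = -1548 + 256 = -1292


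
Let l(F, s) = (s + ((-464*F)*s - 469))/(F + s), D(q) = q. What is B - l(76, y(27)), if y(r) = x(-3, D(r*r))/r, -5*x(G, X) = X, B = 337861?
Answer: 118315177/353 ≈ 3.3517e+5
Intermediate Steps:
x(G, X) = -X/5
y(r) = -r/5 (y(r) = (-r*r/5)/r = (-r²/5)/r = -r/5)
l(F, s) = (-469 + s - 464*F*s)/(F + s) (l(F, s) = (s + (-464*F*s - 469))/(F + s) = (s + (-469 - 464*F*s))/(F + s) = (-469 + s - 464*F*s)/(F + s))
B - l(76, y(27)) = 337861 - (-469 - ⅕*27 - 464*76*(-⅕*27))/(76 - ⅕*27) = 337861 - (-469 - 27/5 - 464*76*(-27/5))/(76 - 27/5) = 337861 - (-469 - 27/5 + 952128/5)/353/5 = 337861 - 5*949756/(353*5) = 337861 - 1*949756/353 = 337861 - 949756/353 = 118315177/353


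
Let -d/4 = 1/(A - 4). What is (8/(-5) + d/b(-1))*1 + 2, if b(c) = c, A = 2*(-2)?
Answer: -⅒ ≈ -0.10000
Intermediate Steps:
A = -4
d = ½ (d = -4/(-4 - 4) = -4/(-8) = -4*(-⅛) = ½ ≈ 0.50000)
(8/(-5) + d/b(-1))*1 + 2 = (8/(-5) + (½)/(-1))*1 + 2 = (8*(-⅕) + (½)*(-1))*1 + 2 = (-8/5 - ½)*1 + 2 = -21/10*1 + 2 = -21/10 + 2 = -⅒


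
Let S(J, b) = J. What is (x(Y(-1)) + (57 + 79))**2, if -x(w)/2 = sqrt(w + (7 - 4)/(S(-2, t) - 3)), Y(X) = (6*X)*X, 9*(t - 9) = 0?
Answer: 92588/5 - 1632*sqrt(15)/5 ≈ 17253.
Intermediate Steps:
t = 9 (t = 9 + (1/9)*0 = 9 + 0 = 9)
Y(X) = 6*X**2
x(w) = -2*sqrt(-3/5 + w) (x(w) = -2*sqrt(w + (7 - 4)/(-2 - 3)) = -2*sqrt(w + 3/(-5)) = -2*sqrt(w + 3*(-1/5)) = -2*sqrt(w - 3/5) = -2*sqrt(-3/5 + w))
(x(Y(-1)) + (57 + 79))**2 = (-2*sqrt(-15 + 25*(6*(-1)**2))/5 + (57 + 79))**2 = (-2*sqrt(-15 + 25*(6*1))/5 + 136)**2 = (-2*sqrt(-15 + 25*6)/5 + 136)**2 = (-2*sqrt(-15 + 150)/5 + 136)**2 = (-6*sqrt(15)/5 + 136)**2 = (136 - 6*sqrt(15)/5)**2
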